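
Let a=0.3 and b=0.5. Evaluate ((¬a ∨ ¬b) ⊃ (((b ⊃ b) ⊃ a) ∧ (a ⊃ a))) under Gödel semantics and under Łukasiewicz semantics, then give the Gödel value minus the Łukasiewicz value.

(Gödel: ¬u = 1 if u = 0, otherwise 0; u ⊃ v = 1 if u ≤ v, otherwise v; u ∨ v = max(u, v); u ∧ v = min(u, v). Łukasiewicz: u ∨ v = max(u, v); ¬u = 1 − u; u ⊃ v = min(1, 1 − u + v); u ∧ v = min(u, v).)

0.40

Gödel evaluation:
  ¬a: Gödel ¬ of 0.3 = 0 (operand ≠ 0)
  ¬b: Gödel ¬ of 0.5 = 0 (operand ≠ 0)
  (¬a ∨ ¬b) = max(0, 0) = 0
  (b ⊃ b): 0.5 ≤ 0.5, so result = 1
  ((b ⊃ b) ⊃ a): 1 > 0.3, so result = 0.3
  (a ⊃ a): 0.3 ≤ 0.3, so result = 1
  (((b ⊃ b) ⊃ a) ∧ (a ⊃ a)) = min(0.3, 1) = 0.3
  ((¬a ∨ ¬b) ⊃ (((b ⊃ b) ⊃ a) ∧ (a ⊃ a))): 0 ≤ 0.3, so result = 1
  Gödel value = 1
Łukasiewicz evaluation:
  ¬a: Łukasiewicz ¬ gives 1 − 0.3 = 0.7
  ¬b: Łukasiewicz ¬ gives 1 − 0.5 = 0.5
  (¬a ∨ ¬b) = max(0.7, 0.5) = 0.7
  (b ⊃ b): min(1, 1 − 0.5 + 0.5) = 1
  ((b ⊃ b) ⊃ a): min(1, 1 − 1 + 0.3) = 0.3
  (a ⊃ a): min(1, 1 − 0.3 + 0.3) = 1
  (((b ⊃ b) ⊃ a) ∧ (a ⊃ a)) = min(0.3, 1) = 0.3
  ((¬a ∨ ¬b) ⊃ (((b ⊃ b) ⊃ a) ∧ (a ⊃ a))): min(1, 1 − 0.7 + 0.3) = 0.6
  Łukasiewicz value = 0.6
Difference: 1 − 0.6 = 0.40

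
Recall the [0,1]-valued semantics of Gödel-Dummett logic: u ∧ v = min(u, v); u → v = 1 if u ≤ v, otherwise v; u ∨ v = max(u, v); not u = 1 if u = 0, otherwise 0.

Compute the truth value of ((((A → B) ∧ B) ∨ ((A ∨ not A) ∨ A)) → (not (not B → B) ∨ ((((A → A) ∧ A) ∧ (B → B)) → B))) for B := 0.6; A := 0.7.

0.60

(A → B): 0.7 > 0.6, so result = 0.6
((A → B) ∧ B) = min(0.6, 0.6) = 0.6
not A: Gödel ¬ of 0.7 = 0 (operand ≠ 0)
(A ∨ not A) = max(0.7, 0) = 0.7
((A ∨ not A) ∨ A) = max(0.7, 0.7) = 0.7
(((A → B) ∧ B) ∨ ((A ∨ not A) ∨ A)) = max(0.6, 0.7) = 0.7
not B: Gödel ¬ of 0.6 = 0 (operand ≠ 0)
(not B → B): 0 ≤ 0.6, so result = 1
not (not B → B): Gödel ¬ of 1 = 0 (operand ≠ 0)
(A → A): 0.7 ≤ 0.7, so result = 1
((A → A) ∧ A) = min(1, 0.7) = 0.7
(B → B): 0.6 ≤ 0.6, so result = 1
(((A → A) ∧ A) ∧ (B → B)) = min(0.7, 1) = 0.7
((((A → A) ∧ A) ∧ (B → B)) → B): 0.7 > 0.6, so result = 0.6
(not (not B → B) ∨ ((((A → A) ∧ A) ∧ (B → B)) → B)) = max(0, 0.6) = 0.6
((((A → B) ∧ B) ∨ ((A ∨ not A) ∨ A)) → (not (not B → B) ∨ ((((A → A) ∧ A) ∧ (B → B)) → B))): 0.7 > 0.6, so result = 0.6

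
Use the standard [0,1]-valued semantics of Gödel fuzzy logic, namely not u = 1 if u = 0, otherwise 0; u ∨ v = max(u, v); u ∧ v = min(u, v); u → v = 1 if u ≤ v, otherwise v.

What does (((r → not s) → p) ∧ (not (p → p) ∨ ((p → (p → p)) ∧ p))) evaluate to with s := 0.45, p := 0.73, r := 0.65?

not s: Gödel ¬ of 0.45 = 0 (operand ≠ 0)
(r → not s): 0.65 > 0, so result = 0
((r → not s) → p): 0 ≤ 0.73, so result = 1
(p → p): 0.73 ≤ 0.73, so result = 1
not (p → p): Gödel ¬ of 1 = 0 (operand ≠ 0)
(p → p): 0.73 ≤ 0.73, so result = 1
(p → (p → p)): 0.73 ≤ 1, so result = 1
((p → (p → p)) ∧ p) = min(1, 0.73) = 0.73
(not (p → p) ∨ ((p → (p → p)) ∧ p)) = max(0, 0.73) = 0.73
(((r → not s) → p) ∧ (not (p → p) ∨ ((p → (p → p)) ∧ p))) = min(1, 0.73) = 0.73

0.73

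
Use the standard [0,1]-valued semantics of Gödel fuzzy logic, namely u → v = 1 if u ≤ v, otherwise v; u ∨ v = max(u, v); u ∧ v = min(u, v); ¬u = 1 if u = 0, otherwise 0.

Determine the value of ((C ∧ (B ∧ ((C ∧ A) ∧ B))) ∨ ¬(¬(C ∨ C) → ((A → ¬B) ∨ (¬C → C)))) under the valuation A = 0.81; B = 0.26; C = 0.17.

(C ∧ A) = min(0.17, 0.81) = 0.17
((C ∧ A) ∧ B) = min(0.17, 0.26) = 0.17
(B ∧ ((C ∧ A) ∧ B)) = min(0.26, 0.17) = 0.17
(C ∧ (B ∧ ((C ∧ A) ∧ B))) = min(0.17, 0.17) = 0.17
(C ∨ C) = max(0.17, 0.17) = 0.17
¬(C ∨ C): Gödel ¬ of 0.17 = 0 (operand ≠ 0)
¬B: Gödel ¬ of 0.26 = 0 (operand ≠ 0)
(A → ¬B): 0.81 > 0, so result = 0
¬C: Gödel ¬ of 0.17 = 0 (operand ≠ 0)
(¬C → C): 0 ≤ 0.17, so result = 1
((A → ¬B) ∨ (¬C → C)) = max(0, 1) = 1
(¬(C ∨ C) → ((A → ¬B) ∨ (¬C → C))): 0 ≤ 1, so result = 1
¬(¬(C ∨ C) → ((A → ¬B) ∨ (¬C → C))): Gödel ¬ of 1 = 0 (operand ≠ 0)
((C ∧ (B ∧ ((C ∧ A) ∧ B))) ∨ ¬(¬(C ∨ C) → ((A → ¬B) ∨ (¬C → C)))) = max(0.17, 0) = 0.17

0.17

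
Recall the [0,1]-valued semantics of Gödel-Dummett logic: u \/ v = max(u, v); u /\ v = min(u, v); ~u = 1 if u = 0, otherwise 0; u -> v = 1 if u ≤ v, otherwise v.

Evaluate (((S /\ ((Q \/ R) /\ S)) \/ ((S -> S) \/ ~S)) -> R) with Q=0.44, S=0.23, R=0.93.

0.93

(Q \/ R) = max(0.44, 0.93) = 0.93
((Q \/ R) /\ S) = min(0.93, 0.23) = 0.23
(S /\ ((Q \/ R) /\ S)) = min(0.23, 0.23) = 0.23
(S -> S): 0.23 ≤ 0.23, so result = 1
~S: Gödel ¬ of 0.23 = 0 (operand ≠ 0)
((S -> S) \/ ~S) = max(1, 0) = 1
((S /\ ((Q \/ R) /\ S)) \/ ((S -> S) \/ ~S)) = max(0.23, 1) = 1
(((S /\ ((Q \/ R) /\ S)) \/ ((S -> S) \/ ~S)) -> R): 1 > 0.93, so result = 0.93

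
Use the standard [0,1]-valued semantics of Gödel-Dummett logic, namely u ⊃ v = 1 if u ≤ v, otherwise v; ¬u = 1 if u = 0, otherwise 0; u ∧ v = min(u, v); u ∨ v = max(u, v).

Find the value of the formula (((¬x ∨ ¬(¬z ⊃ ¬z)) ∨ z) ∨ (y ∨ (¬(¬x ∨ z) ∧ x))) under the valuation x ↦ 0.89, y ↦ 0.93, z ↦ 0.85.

0.93

¬x: Gödel ¬ of 0.89 = 0 (operand ≠ 0)
¬z: Gödel ¬ of 0.85 = 0 (operand ≠ 0)
¬z: Gödel ¬ of 0.85 = 0 (operand ≠ 0)
(¬z ⊃ ¬z): 0 ≤ 0, so result = 1
¬(¬z ⊃ ¬z): Gödel ¬ of 1 = 0 (operand ≠ 0)
(¬x ∨ ¬(¬z ⊃ ¬z)) = max(0, 0) = 0
((¬x ∨ ¬(¬z ⊃ ¬z)) ∨ z) = max(0, 0.85) = 0.85
¬x: Gödel ¬ of 0.89 = 0 (operand ≠ 0)
(¬x ∨ z) = max(0, 0.85) = 0.85
¬(¬x ∨ z): Gödel ¬ of 0.85 = 0 (operand ≠ 0)
(¬(¬x ∨ z) ∧ x) = min(0, 0.89) = 0
(y ∨ (¬(¬x ∨ z) ∧ x)) = max(0.93, 0) = 0.93
(((¬x ∨ ¬(¬z ⊃ ¬z)) ∨ z) ∨ (y ∨ (¬(¬x ∨ z) ∧ x))) = max(0.85, 0.93) = 0.93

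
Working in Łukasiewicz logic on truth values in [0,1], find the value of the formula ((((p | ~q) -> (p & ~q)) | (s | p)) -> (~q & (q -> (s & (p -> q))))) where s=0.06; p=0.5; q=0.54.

~q: Łukasiewicz ¬ gives 1 − 0.54 = 0.46
(p | ~q) = max(0.5, 0.46) = 0.5
~q: Łukasiewicz ¬ gives 1 − 0.54 = 0.46
(p & ~q) = min(0.5, 0.46) = 0.46
((p | ~q) -> (p & ~q)): min(1, 1 − 0.5 + 0.46) = 0.96
(s | p) = max(0.06, 0.5) = 0.5
(((p | ~q) -> (p & ~q)) | (s | p)) = max(0.96, 0.5) = 0.96
~q: Łukasiewicz ¬ gives 1 − 0.54 = 0.46
(p -> q): min(1, 1 − 0.5 + 0.54) = 1
(s & (p -> q)) = min(0.06, 1) = 0.06
(q -> (s & (p -> q))): min(1, 1 − 0.54 + 0.06) = 0.52
(~q & (q -> (s & (p -> q)))) = min(0.46, 0.52) = 0.46
((((p | ~q) -> (p & ~q)) | (s | p)) -> (~q & (q -> (s & (p -> q))))): min(1, 1 − 0.96 + 0.46) = 0.5

0.50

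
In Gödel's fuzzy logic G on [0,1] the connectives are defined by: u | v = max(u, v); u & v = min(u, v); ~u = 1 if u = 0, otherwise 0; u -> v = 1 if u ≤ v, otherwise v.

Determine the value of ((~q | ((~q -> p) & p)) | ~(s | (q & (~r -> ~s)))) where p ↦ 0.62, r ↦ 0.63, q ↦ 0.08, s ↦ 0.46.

~q: Gödel ¬ of 0.08 = 0 (operand ≠ 0)
~q: Gödel ¬ of 0.08 = 0 (operand ≠ 0)
(~q -> p): 0 ≤ 0.62, so result = 1
((~q -> p) & p) = min(1, 0.62) = 0.62
(~q | ((~q -> p) & p)) = max(0, 0.62) = 0.62
~r: Gödel ¬ of 0.63 = 0 (operand ≠ 0)
~s: Gödel ¬ of 0.46 = 0 (operand ≠ 0)
(~r -> ~s): 0 ≤ 0, so result = 1
(q & (~r -> ~s)) = min(0.08, 1) = 0.08
(s | (q & (~r -> ~s))) = max(0.46, 0.08) = 0.46
~(s | (q & (~r -> ~s))): Gödel ¬ of 0.46 = 0 (operand ≠ 0)
((~q | ((~q -> p) & p)) | ~(s | (q & (~r -> ~s)))) = max(0.62, 0) = 0.62

0.62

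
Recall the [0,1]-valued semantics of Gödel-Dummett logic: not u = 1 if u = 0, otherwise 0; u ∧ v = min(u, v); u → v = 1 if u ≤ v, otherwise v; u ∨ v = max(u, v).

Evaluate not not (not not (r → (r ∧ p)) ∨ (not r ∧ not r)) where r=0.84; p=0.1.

(r ∧ p) = min(0.84, 0.1) = 0.1
(r → (r ∧ p)): 0.84 > 0.1, so result = 0.1
not (r → (r ∧ p)): Gödel ¬ of 0.1 = 0 (operand ≠ 0)
not not (r → (r ∧ p)): Gödel ¬ of 0 = 1 (operand is 0)
not r: Gödel ¬ of 0.84 = 0 (operand ≠ 0)
not r: Gödel ¬ of 0.84 = 0 (operand ≠ 0)
(not r ∧ not r) = min(0, 0) = 0
(not not (r → (r ∧ p)) ∨ (not r ∧ not r)) = max(1, 0) = 1
not (not not (r → (r ∧ p)) ∨ (not r ∧ not r)): Gödel ¬ of 1 = 0 (operand ≠ 0)
not not (not not (r → (r ∧ p)) ∨ (not r ∧ not r)): Gödel ¬ of 0 = 1 (operand is 0)

1.00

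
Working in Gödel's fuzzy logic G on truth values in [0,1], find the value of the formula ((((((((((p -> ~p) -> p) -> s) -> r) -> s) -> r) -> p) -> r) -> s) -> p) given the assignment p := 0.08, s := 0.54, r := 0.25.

0.08

~p: Gödel ¬ of 0.08 = 0 (operand ≠ 0)
(p -> ~p): 0.08 > 0, so result = 0
((p -> ~p) -> p): 0 ≤ 0.08, so result = 1
(((p -> ~p) -> p) -> s): 1 > 0.54, so result = 0.54
((((p -> ~p) -> p) -> s) -> r): 0.54 > 0.25, so result = 0.25
(((((p -> ~p) -> p) -> s) -> r) -> s): 0.25 ≤ 0.54, so result = 1
((((((p -> ~p) -> p) -> s) -> r) -> s) -> r): 1 > 0.25, so result = 0.25
(((((((p -> ~p) -> p) -> s) -> r) -> s) -> r) -> p): 0.25 > 0.08, so result = 0.08
((((((((p -> ~p) -> p) -> s) -> r) -> s) -> r) -> p) -> r): 0.08 ≤ 0.25, so result = 1
(((((((((p -> ~p) -> p) -> s) -> r) -> s) -> r) -> p) -> r) -> s): 1 > 0.54, so result = 0.54
((((((((((p -> ~p) -> p) -> s) -> r) -> s) -> r) -> p) -> r) -> s) -> p): 0.54 > 0.08, so result = 0.08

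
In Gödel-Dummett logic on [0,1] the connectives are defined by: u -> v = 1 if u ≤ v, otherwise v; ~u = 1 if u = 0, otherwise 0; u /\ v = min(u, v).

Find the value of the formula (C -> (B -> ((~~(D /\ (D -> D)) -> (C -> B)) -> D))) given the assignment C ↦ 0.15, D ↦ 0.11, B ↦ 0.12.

0.11

(D -> D): 0.11 ≤ 0.11, so result = 1
(D /\ (D -> D)) = min(0.11, 1) = 0.11
~(D /\ (D -> D)): Gödel ¬ of 0.11 = 0 (operand ≠ 0)
~~(D /\ (D -> D)): Gödel ¬ of 0 = 1 (operand is 0)
(C -> B): 0.15 > 0.12, so result = 0.12
(~~(D /\ (D -> D)) -> (C -> B)): 1 > 0.12, so result = 0.12
((~~(D /\ (D -> D)) -> (C -> B)) -> D): 0.12 > 0.11, so result = 0.11
(B -> ((~~(D /\ (D -> D)) -> (C -> B)) -> D)): 0.12 > 0.11, so result = 0.11
(C -> (B -> ((~~(D /\ (D -> D)) -> (C -> B)) -> D))): 0.15 > 0.11, so result = 0.11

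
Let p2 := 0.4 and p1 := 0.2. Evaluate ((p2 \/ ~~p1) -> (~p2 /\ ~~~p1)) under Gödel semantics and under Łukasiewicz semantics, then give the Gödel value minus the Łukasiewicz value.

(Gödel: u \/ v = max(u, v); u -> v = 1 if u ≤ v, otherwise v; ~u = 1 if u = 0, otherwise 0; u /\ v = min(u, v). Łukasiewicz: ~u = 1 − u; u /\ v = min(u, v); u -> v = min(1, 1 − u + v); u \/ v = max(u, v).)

Gödel evaluation:
  ~p1: Gödel ¬ of 0.2 = 0 (operand ≠ 0)
  ~~p1: Gödel ¬ of 0 = 1 (operand is 0)
  (p2 \/ ~~p1) = max(0.4, 1) = 1
  ~p2: Gödel ¬ of 0.4 = 0 (operand ≠ 0)
  ~p1: Gödel ¬ of 0.2 = 0 (operand ≠ 0)
  ~~p1: Gödel ¬ of 0 = 1 (operand is 0)
  ~~~p1: Gödel ¬ of 1 = 0 (operand ≠ 0)
  (~p2 /\ ~~~p1) = min(0, 0) = 0
  ((p2 \/ ~~p1) -> (~p2 /\ ~~~p1)): 1 > 0, so result = 0
  Gödel value = 0
Łukasiewicz evaluation:
  ~p1: Łukasiewicz ¬ gives 1 − 0.2 = 0.8
  ~~p1: Łukasiewicz ¬ gives 1 − 0.8 = 0.2
  (p2 \/ ~~p1) = max(0.4, 0.2) = 0.4
  ~p2: Łukasiewicz ¬ gives 1 − 0.4 = 0.6
  ~p1: Łukasiewicz ¬ gives 1 − 0.2 = 0.8
  ~~p1: Łukasiewicz ¬ gives 1 − 0.8 = 0.2
  ~~~p1: Łukasiewicz ¬ gives 1 − 0.2 = 0.8
  (~p2 /\ ~~~p1) = min(0.6, 0.8) = 0.6
  ((p2 \/ ~~p1) -> (~p2 /\ ~~~p1)): min(1, 1 − 0.4 + 0.6) = 1
  Łukasiewicz value = 1
Difference: 0 − 1 = -1.00

-1.00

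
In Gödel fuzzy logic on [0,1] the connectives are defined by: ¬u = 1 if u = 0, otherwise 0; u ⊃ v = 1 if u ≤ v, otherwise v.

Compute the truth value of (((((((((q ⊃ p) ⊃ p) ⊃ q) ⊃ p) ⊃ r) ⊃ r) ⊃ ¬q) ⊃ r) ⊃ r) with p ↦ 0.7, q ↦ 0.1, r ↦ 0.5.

0.50

(q ⊃ p): 0.1 ≤ 0.7, so result = 1
((q ⊃ p) ⊃ p): 1 > 0.7, so result = 0.7
(((q ⊃ p) ⊃ p) ⊃ q): 0.7 > 0.1, so result = 0.1
((((q ⊃ p) ⊃ p) ⊃ q) ⊃ p): 0.1 ≤ 0.7, so result = 1
(((((q ⊃ p) ⊃ p) ⊃ q) ⊃ p) ⊃ r): 1 > 0.5, so result = 0.5
((((((q ⊃ p) ⊃ p) ⊃ q) ⊃ p) ⊃ r) ⊃ r): 0.5 ≤ 0.5, so result = 1
¬q: Gödel ¬ of 0.1 = 0 (operand ≠ 0)
(((((((q ⊃ p) ⊃ p) ⊃ q) ⊃ p) ⊃ r) ⊃ r) ⊃ ¬q): 1 > 0, so result = 0
((((((((q ⊃ p) ⊃ p) ⊃ q) ⊃ p) ⊃ r) ⊃ r) ⊃ ¬q) ⊃ r): 0 ≤ 0.5, so result = 1
(((((((((q ⊃ p) ⊃ p) ⊃ q) ⊃ p) ⊃ r) ⊃ r) ⊃ ¬q) ⊃ r) ⊃ r): 1 > 0.5, so result = 0.5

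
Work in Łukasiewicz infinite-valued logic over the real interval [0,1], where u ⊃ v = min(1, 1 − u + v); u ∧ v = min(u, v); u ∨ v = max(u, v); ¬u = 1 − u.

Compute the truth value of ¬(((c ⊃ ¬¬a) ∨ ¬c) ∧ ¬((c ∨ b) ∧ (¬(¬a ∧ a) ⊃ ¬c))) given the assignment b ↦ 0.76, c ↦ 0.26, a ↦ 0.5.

0.76

¬a: Łukasiewicz ¬ gives 1 − 0.5 = 0.5
¬¬a: Łukasiewicz ¬ gives 1 − 0.5 = 0.5
(c ⊃ ¬¬a): min(1, 1 − 0.26 + 0.5) = 1
¬c: Łukasiewicz ¬ gives 1 − 0.26 = 0.74
((c ⊃ ¬¬a) ∨ ¬c) = max(1, 0.74) = 1
(c ∨ b) = max(0.26, 0.76) = 0.76
¬a: Łukasiewicz ¬ gives 1 − 0.5 = 0.5
(¬a ∧ a) = min(0.5, 0.5) = 0.5
¬(¬a ∧ a): Łukasiewicz ¬ gives 1 − 0.5 = 0.5
¬c: Łukasiewicz ¬ gives 1 − 0.26 = 0.74
(¬(¬a ∧ a) ⊃ ¬c): min(1, 1 − 0.5 + 0.74) = 1
((c ∨ b) ∧ (¬(¬a ∧ a) ⊃ ¬c)) = min(0.76, 1) = 0.76
¬((c ∨ b) ∧ (¬(¬a ∧ a) ⊃ ¬c)): Łukasiewicz ¬ gives 1 − 0.76 = 0.24
(((c ⊃ ¬¬a) ∨ ¬c) ∧ ¬((c ∨ b) ∧ (¬(¬a ∧ a) ⊃ ¬c))) = min(1, 0.24) = 0.24
¬(((c ⊃ ¬¬a) ∨ ¬c) ∧ ¬((c ∨ b) ∧ (¬(¬a ∧ a) ⊃ ¬c))): Łukasiewicz ¬ gives 1 − 0.24 = 0.76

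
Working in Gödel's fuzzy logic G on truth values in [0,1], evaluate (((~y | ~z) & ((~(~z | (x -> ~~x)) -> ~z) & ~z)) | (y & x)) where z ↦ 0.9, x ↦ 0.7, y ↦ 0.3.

~y: Gödel ¬ of 0.3 = 0 (operand ≠ 0)
~z: Gödel ¬ of 0.9 = 0 (operand ≠ 0)
(~y | ~z) = max(0, 0) = 0
~z: Gödel ¬ of 0.9 = 0 (operand ≠ 0)
~x: Gödel ¬ of 0.7 = 0 (operand ≠ 0)
~~x: Gödel ¬ of 0 = 1 (operand is 0)
(x -> ~~x): 0.7 ≤ 1, so result = 1
(~z | (x -> ~~x)) = max(0, 1) = 1
~(~z | (x -> ~~x)): Gödel ¬ of 1 = 0 (operand ≠ 0)
~z: Gödel ¬ of 0.9 = 0 (operand ≠ 0)
(~(~z | (x -> ~~x)) -> ~z): 0 ≤ 0, so result = 1
~z: Gödel ¬ of 0.9 = 0 (operand ≠ 0)
((~(~z | (x -> ~~x)) -> ~z) & ~z) = min(1, 0) = 0
((~y | ~z) & ((~(~z | (x -> ~~x)) -> ~z) & ~z)) = min(0, 0) = 0
(y & x) = min(0.3, 0.7) = 0.3
(((~y | ~z) & ((~(~z | (x -> ~~x)) -> ~z) & ~z)) | (y & x)) = max(0, 0.3) = 0.3

0.30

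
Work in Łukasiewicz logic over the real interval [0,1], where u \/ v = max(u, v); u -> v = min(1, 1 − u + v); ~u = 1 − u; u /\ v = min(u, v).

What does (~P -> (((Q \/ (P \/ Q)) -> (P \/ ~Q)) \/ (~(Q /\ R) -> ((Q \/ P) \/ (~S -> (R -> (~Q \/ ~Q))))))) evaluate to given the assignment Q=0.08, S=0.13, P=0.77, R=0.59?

~P: Łukasiewicz ¬ gives 1 − 0.77 = 0.23
(P \/ Q) = max(0.77, 0.08) = 0.77
(Q \/ (P \/ Q)) = max(0.08, 0.77) = 0.77
~Q: Łukasiewicz ¬ gives 1 − 0.08 = 0.92
(P \/ ~Q) = max(0.77, 0.92) = 0.92
((Q \/ (P \/ Q)) -> (P \/ ~Q)): min(1, 1 − 0.77 + 0.92) = 1
(Q /\ R) = min(0.08, 0.59) = 0.08
~(Q /\ R): Łukasiewicz ¬ gives 1 − 0.08 = 0.92
(Q \/ P) = max(0.08, 0.77) = 0.77
~S: Łukasiewicz ¬ gives 1 − 0.13 = 0.87
~Q: Łukasiewicz ¬ gives 1 − 0.08 = 0.92
~Q: Łukasiewicz ¬ gives 1 − 0.08 = 0.92
(~Q \/ ~Q) = max(0.92, 0.92) = 0.92
(R -> (~Q \/ ~Q)): min(1, 1 − 0.59 + 0.92) = 1
(~S -> (R -> (~Q \/ ~Q))): min(1, 1 − 0.87 + 1) = 1
((Q \/ P) \/ (~S -> (R -> (~Q \/ ~Q)))) = max(0.77, 1) = 1
(~(Q /\ R) -> ((Q \/ P) \/ (~S -> (R -> (~Q \/ ~Q))))): min(1, 1 − 0.92 + 1) = 1
(((Q \/ (P \/ Q)) -> (P \/ ~Q)) \/ (~(Q /\ R) -> ((Q \/ P) \/ (~S -> (R -> (~Q \/ ~Q)))))) = max(1, 1) = 1
(~P -> (((Q \/ (P \/ Q)) -> (P \/ ~Q)) \/ (~(Q /\ R) -> ((Q \/ P) \/ (~S -> (R -> (~Q \/ ~Q))))))): min(1, 1 − 0.23 + 1) = 1

1.00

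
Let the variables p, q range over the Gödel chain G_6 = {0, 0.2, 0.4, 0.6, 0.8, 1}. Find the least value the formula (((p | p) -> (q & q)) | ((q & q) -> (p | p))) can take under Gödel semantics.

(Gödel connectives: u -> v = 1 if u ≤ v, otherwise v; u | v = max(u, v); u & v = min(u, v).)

1.00

Every assignment gives 1. For instance at p = 0, q = 0:
  (p | p) = max(0, 0) = 0
  (q & q) = min(0, 0) = 0
  ((p | p) -> (q & q)): 0 ≤ 0, so result = 1
  (q & q) = min(0, 0) = 0
  (p | p) = max(0, 0) = 0
  ((q & q) -> (p | p)): 0 ≤ 0, so result = 1
  (((p | p) -> (q & q)) | ((q & q) -> (p | p))) = max(1, 1) = 1
All 36 assignments give value 1 — the formula is a G_6-tautology.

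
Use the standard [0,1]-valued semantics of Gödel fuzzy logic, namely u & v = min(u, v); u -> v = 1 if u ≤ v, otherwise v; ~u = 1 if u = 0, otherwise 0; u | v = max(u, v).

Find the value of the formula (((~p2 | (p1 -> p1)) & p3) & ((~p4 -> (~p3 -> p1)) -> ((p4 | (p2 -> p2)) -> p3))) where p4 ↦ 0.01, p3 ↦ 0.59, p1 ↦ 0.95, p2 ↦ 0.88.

0.59

~p2: Gödel ¬ of 0.88 = 0 (operand ≠ 0)
(p1 -> p1): 0.95 ≤ 0.95, so result = 1
(~p2 | (p1 -> p1)) = max(0, 1) = 1
((~p2 | (p1 -> p1)) & p3) = min(1, 0.59) = 0.59
~p4: Gödel ¬ of 0.01 = 0 (operand ≠ 0)
~p3: Gödel ¬ of 0.59 = 0 (operand ≠ 0)
(~p3 -> p1): 0 ≤ 0.95, so result = 1
(~p4 -> (~p3 -> p1)): 0 ≤ 1, so result = 1
(p2 -> p2): 0.88 ≤ 0.88, so result = 1
(p4 | (p2 -> p2)) = max(0.01, 1) = 1
((p4 | (p2 -> p2)) -> p3): 1 > 0.59, so result = 0.59
((~p4 -> (~p3 -> p1)) -> ((p4 | (p2 -> p2)) -> p3)): 1 > 0.59, so result = 0.59
(((~p2 | (p1 -> p1)) & p3) & ((~p4 -> (~p3 -> p1)) -> ((p4 | (p2 -> p2)) -> p3))) = min(0.59, 0.59) = 0.59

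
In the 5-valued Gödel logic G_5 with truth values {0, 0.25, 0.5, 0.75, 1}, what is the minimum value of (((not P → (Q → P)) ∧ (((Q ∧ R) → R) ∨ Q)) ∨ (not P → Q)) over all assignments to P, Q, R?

The minimum is attained at P = 0, Q = 0.25, R = 0:
  not P: Gödel ¬ of 0 = 1 (operand is 0)
  (Q → P): 0.25 > 0, so result = 0
  (not P → (Q → P)): 1 > 0, so result = 0
  (Q ∧ R) = min(0.25, 0) = 0
  ((Q ∧ R) → R): 0 ≤ 0, so result = 1
  (((Q ∧ R) → R) ∨ Q) = max(1, 0.25) = 1
  ((not P → (Q → P)) ∧ (((Q ∧ R) → R) ∨ Q)) = min(0, 1) = 0
  not P: Gödel ¬ of 0 = 1 (operand is 0)
  (not P → Q): 1 > 0.25, so result = 0.25
  (((not P → (Q → P)) ∧ (((Q ∧ R) → R) ∨ Q)) ∨ (not P → Q)) = max(0, 0.25) = 0.25
Checking all 125 assignments confirms none give a value below 0.25.

0.25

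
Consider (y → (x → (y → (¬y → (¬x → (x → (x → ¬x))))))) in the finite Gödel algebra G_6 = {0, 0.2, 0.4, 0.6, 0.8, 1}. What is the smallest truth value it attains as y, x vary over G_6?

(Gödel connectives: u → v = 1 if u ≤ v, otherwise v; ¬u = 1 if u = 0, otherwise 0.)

Every assignment gives 1. For instance at y = 0, x = 0:
  ¬y: Gödel ¬ of 0 = 1 (operand is 0)
  ¬x: Gödel ¬ of 0 = 1 (operand is 0)
  ¬x: Gödel ¬ of 0 = 1 (operand is 0)
  (x → ¬x): 0 ≤ 1, so result = 1
  (x → (x → ¬x)): 0 ≤ 1, so result = 1
  (¬x → (x → (x → ¬x))): 1 ≤ 1, so result = 1
  (¬y → (¬x → (x → (x → ¬x)))): 1 ≤ 1, so result = 1
  (y → (¬y → (¬x → (x → (x → ¬x))))): 0 ≤ 1, so result = 1
  (x → (y → (¬y → (¬x → (x → (x → ¬x)))))): 0 ≤ 1, so result = 1
  (y → (x → (y → (¬y → (¬x → (x → (x → ¬x))))))): 0 ≤ 1, so result = 1
All 36 assignments give value 1 — the formula is a G_6-tautology.

1.00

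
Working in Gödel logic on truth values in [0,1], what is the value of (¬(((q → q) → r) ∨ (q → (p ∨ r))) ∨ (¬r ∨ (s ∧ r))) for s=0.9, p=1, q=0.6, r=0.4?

0.40

(q → q): 0.6 ≤ 0.6, so result = 1
((q → q) → r): 1 > 0.4, so result = 0.4
(p ∨ r) = max(1, 0.4) = 1
(q → (p ∨ r)): 0.6 ≤ 1, so result = 1
(((q → q) → r) ∨ (q → (p ∨ r))) = max(0.4, 1) = 1
¬(((q → q) → r) ∨ (q → (p ∨ r))): Gödel ¬ of 1 = 0 (operand ≠ 0)
¬r: Gödel ¬ of 0.4 = 0 (operand ≠ 0)
(s ∧ r) = min(0.9, 0.4) = 0.4
(¬r ∨ (s ∧ r)) = max(0, 0.4) = 0.4
(¬(((q → q) → r) ∨ (q → (p ∨ r))) ∨ (¬r ∨ (s ∧ r))) = max(0, 0.4) = 0.4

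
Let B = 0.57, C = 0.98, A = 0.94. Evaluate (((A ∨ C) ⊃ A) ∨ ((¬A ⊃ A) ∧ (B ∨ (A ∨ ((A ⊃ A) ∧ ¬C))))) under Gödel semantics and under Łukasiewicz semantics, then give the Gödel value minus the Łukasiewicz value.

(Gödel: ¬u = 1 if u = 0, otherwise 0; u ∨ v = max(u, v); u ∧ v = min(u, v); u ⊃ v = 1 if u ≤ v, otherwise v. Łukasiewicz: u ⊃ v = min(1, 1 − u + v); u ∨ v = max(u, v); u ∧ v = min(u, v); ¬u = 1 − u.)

-0.02

Gödel evaluation:
  (A ∨ C) = max(0.94, 0.98) = 0.98
  ((A ∨ C) ⊃ A): 0.98 > 0.94, so result = 0.94
  ¬A: Gödel ¬ of 0.94 = 0 (operand ≠ 0)
  (¬A ⊃ A): 0 ≤ 0.94, so result = 1
  (A ⊃ A): 0.94 ≤ 0.94, so result = 1
  ¬C: Gödel ¬ of 0.98 = 0 (operand ≠ 0)
  ((A ⊃ A) ∧ ¬C) = min(1, 0) = 0
  (A ∨ ((A ⊃ A) ∧ ¬C)) = max(0.94, 0) = 0.94
  (B ∨ (A ∨ ((A ⊃ A) ∧ ¬C))) = max(0.57, 0.94) = 0.94
  ((¬A ⊃ A) ∧ (B ∨ (A ∨ ((A ⊃ A) ∧ ¬C)))) = min(1, 0.94) = 0.94
  (((A ∨ C) ⊃ A) ∨ ((¬A ⊃ A) ∧ (B ∨ (A ∨ ((A ⊃ A) ∧ ¬C))))) = max(0.94, 0.94) = 0.94
  Gödel value = 0.94
Łukasiewicz evaluation:
  (A ∨ C) = max(0.94, 0.98) = 0.98
  ((A ∨ C) ⊃ A): min(1, 1 − 0.98 + 0.94) = 0.96
  ¬A: Łukasiewicz ¬ gives 1 − 0.94 = 0.06
  (¬A ⊃ A): min(1, 1 − 0.06 + 0.94) = 1
  (A ⊃ A): min(1, 1 − 0.94 + 0.94) = 1
  ¬C: Łukasiewicz ¬ gives 1 − 0.98 = 0.02
  ((A ⊃ A) ∧ ¬C) = min(1, 0.02) = 0.02
  (A ∨ ((A ⊃ A) ∧ ¬C)) = max(0.94, 0.02) = 0.94
  (B ∨ (A ∨ ((A ⊃ A) ∧ ¬C))) = max(0.57, 0.94) = 0.94
  ((¬A ⊃ A) ∧ (B ∨ (A ∨ ((A ⊃ A) ∧ ¬C)))) = min(1, 0.94) = 0.94
  (((A ∨ C) ⊃ A) ∨ ((¬A ⊃ A) ∧ (B ∨ (A ∨ ((A ⊃ A) ∧ ¬C))))) = max(0.96, 0.94) = 0.96
  Łukasiewicz value = 0.96
Difference: 0.94 − 0.96 = -0.02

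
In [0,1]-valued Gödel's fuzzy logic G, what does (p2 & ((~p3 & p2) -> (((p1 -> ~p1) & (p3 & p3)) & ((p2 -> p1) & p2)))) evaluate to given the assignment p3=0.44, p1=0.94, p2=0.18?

~p3: Gödel ¬ of 0.44 = 0 (operand ≠ 0)
(~p3 & p2) = min(0, 0.18) = 0
~p1: Gödel ¬ of 0.94 = 0 (operand ≠ 0)
(p1 -> ~p1): 0.94 > 0, so result = 0
(p3 & p3) = min(0.44, 0.44) = 0.44
((p1 -> ~p1) & (p3 & p3)) = min(0, 0.44) = 0
(p2 -> p1): 0.18 ≤ 0.94, so result = 1
((p2 -> p1) & p2) = min(1, 0.18) = 0.18
(((p1 -> ~p1) & (p3 & p3)) & ((p2 -> p1) & p2)) = min(0, 0.18) = 0
((~p3 & p2) -> (((p1 -> ~p1) & (p3 & p3)) & ((p2 -> p1) & p2))): 0 ≤ 0, so result = 1
(p2 & ((~p3 & p2) -> (((p1 -> ~p1) & (p3 & p3)) & ((p2 -> p1) & p2)))) = min(0.18, 1) = 0.18

0.18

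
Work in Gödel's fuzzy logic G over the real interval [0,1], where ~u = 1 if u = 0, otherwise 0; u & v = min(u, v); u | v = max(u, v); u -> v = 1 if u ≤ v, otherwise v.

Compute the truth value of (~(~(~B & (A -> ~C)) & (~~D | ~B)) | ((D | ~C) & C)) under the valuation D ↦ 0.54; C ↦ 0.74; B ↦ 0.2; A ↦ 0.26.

0.54

~B: Gödel ¬ of 0.2 = 0 (operand ≠ 0)
~C: Gödel ¬ of 0.74 = 0 (operand ≠ 0)
(A -> ~C): 0.26 > 0, so result = 0
(~B & (A -> ~C)) = min(0, 0) = 0
~(~B & (A -> ~C)): Gödel ¬ of 0 = 1 (operand is 0)
~D: Gödel ¬ of 0.54 = 0 (operand ≠ 0)
~~D: Gödel ¬ of 0 = 1 (operand is 0)
~B: Gödel ¬ of 0.2 = 0 (operand ≠ 0)
(~~D | ~B) = max(1, 0) = 1
(~(~B & (A -> ~C)) & (~~D | ~B)) = min(1, 1) = 1
~(~(~B & (A -> ~C)) & (~~D | ~B)): Gödel ¬ of 1 = 0 (operand ≠ 0)
~C: Gödel ¬ of 0.74 = 0 (operand ≠ 0)
(D | ~C) = max(0.54, 0) = 0.54
((D | ~C) & C) = min(0.54, 0.74) = 0.54
(~(~(~B & (A -> ~C)) & (~~D | ~B)) | ((D | ~C) & C)) = max(0, 0.54) = 0.54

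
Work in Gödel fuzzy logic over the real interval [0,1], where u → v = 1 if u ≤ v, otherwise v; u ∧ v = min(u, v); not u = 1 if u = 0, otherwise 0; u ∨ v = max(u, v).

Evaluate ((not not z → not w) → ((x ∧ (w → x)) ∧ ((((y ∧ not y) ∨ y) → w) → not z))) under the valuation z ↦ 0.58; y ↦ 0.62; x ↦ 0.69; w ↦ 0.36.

not z: Gödel ¬ of 0.58 = 0 (operand ≠ 0)
not not z: Gödel ¬ of 0 = 1 (operand is 0)
not w: Gödel ¬ of 0.36 = 0 (operand ≠ 0)
(not not z → not w): 1 > 0, so result = 0
(w → x): 0.36 ≤ 0.69, so result = 1
(x ∧ (w → x)) = min(0.69, 1) = 0.69
not y: Gödel ¬ of 0.62 = 0 (operand ≠ 0)
(y ∧ not y) = min(0.62, 0) = 0
((y ∧ not y) ∨ y) = max(0, 0.62) = 0.62
(((y ∧ not y) ∨ y) → w): 0.62 > 0.36, so result = 0.36
not z: Gödel ¬ of 0.58 = 0 (operand ≠ 0)
((((y ∧ not y) ∨ y) → w) → not z): 0.36 > 0, so result = 0
((x ∧ (w → x)) ∧ ((((y ∧ not y) ∨ y) → w) → not z)) = min(0.69, 0) = 0
((not not z → not w) → ((x ∧ (w → x)) ∧ ((((y ∧ not y) ∨ y) → w) → not z))): 0 ≤ 0, so result = 1

1.00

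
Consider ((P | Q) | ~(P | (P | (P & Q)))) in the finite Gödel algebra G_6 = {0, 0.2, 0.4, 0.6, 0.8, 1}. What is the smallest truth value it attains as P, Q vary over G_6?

The minimum is attained at P = 0.2, Q = 0:
  (P | Q) = max(0.2, 0) = 0.2
  (P & Q) = min(0.2, 0) = 0
  (P | (P & Q)) = max(0.2, 0) = 0.2
  (P | (P | (P & Q))) = max(0.2, 0.2) = 0.2
  ~(P | (P | (P & Q))): Gödel ¬ of 0.2 = 0 (operand ≠ 0)
  ((P | Q) | ~(P | (P | (P & Q)))) = max(0.2, 0) = 0.2
Checking all 36 assignments confirms none give a value below 0.20.

0.20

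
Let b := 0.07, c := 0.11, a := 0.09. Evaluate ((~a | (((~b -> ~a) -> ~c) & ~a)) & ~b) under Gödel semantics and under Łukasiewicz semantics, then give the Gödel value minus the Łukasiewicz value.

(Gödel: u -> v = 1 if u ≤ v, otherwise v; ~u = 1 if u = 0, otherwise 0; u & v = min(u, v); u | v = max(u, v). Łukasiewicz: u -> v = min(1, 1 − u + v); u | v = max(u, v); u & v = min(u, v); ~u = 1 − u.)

Gödel evaluation:
  ~a: Gödel ¬ of 0.09 = 0 (operand ≠ 0)
  ~b: Gödel ¬ of 0.07 = 0 (operand ≠ 0)
  ~a: Gödel ¬ of 0.09 = 0 (operand ≠ 0)
  (~b -> ~a): 0 ≤ 0, so result = 1
  ~c: Gödel ¬ of 0.11 = 0 (operand ≠ 0)
  ((~b -> ~a) -> ~c): 1 > 0, so result = 0
  ~a: Gödel ¬ of 0.09 = 0 (operand ≠ 0)
  (((~b -> ~a) -> ~c) & ~a) = min(0, 0) = 0
  (~a | (((~b -> ~a) -> ~c) & ~a)) = max(0, 0) = 0
  ~b: Gödel ¬ of 0.07 = 0 (operand ≠ 0)
  ((~a | (((~b -> ~a) -> ~c) & ~a)) & ~b) = min(0, 0) = 0
  Gödel value = 0
Łukasiewicz evaluation:
  ~a: Łukasiewicz ¬ gives 1 − 0.09 = 0.91
  ~b: Łukasiewicz ¬ gives 1 − 0.07 = 0.93
  ~a: Łukasiewicz ¬ gives 1 − 0.09 = 0.91
  (~b -> ~a): min(1, 1 − 0.93 + 0.91) = 0.98
  ~c: Łukasiewicz ¬ gives 1 − 0.11 = 0.89
  ((~b -> ~a) -> ~c): min(1, 1 − 0.98 + 0.89) = 0.91
  ~a: Łukasiewicz ¬ gives 1 − 0.09 = 0.91
  (((~b -> ~a) -> ~c) & ~a) = min(0.91, 0.91) = 0.91
  (~a | (((~b -> ~a) -> ~c) & ~a)) = max(0.91, 0.91) = 0.91
  ~b: Łukasiewicz ¬ gives 1 − 0.07 = 0.93
  ((~a | (((~b -> ~a) -> ~c) & ~a)) & ~b) = min(0.91, 0.93) = 0.91
  Łukasiewicz value = 0.91
Difference: 0 − 0.91 = -0.91

-0.91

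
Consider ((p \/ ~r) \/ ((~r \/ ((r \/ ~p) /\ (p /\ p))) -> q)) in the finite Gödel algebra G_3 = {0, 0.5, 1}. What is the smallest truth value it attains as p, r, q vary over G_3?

0.50

The minimum is attained at p = 0.5, r = 0.5, q = 0:
  ~r: Gödel ¬ of 0.5 = 0 (operand ≠ 0)
  (p \/ ~r) = max(0.5, 0) = 0.5
  ~r: Gödel ¬ of 0.5 = 0 (operand ≠ 0)
  ~p: Gödel ¬ of 0.5 = 0 (operand ≠ 0)
  (r \/ ~p) = max(0.5, 0) = 0.5
  (p /\ p) = min(0.5, 0.5) = 0.5
  ((r \/ ~p) /\ (p /\ p)) = min(0.5, 0.5) = 0.5
  (~r \/ ((r \/ ~p) /\ (p /\ p))) = max(0, 0.5) = 0.5
  ((~r \/ ((r \/ ~p) /\ (p /\ p))) -> q): 0.5 > 0, so result = 0
  ((p \/ ~r) \/ ((~r \/ ((r \/ ~p) /\ (p /\ p))) -> q)) = max(0.5, 0) = 0.5
Checking all 27 assignments confirms none give a value below 0.50.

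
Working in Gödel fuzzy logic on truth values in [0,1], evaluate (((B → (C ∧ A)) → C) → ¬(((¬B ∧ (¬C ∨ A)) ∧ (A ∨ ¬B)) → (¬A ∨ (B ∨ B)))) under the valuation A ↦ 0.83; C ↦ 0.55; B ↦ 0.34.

0.00

(C ∧ A) = min(0.55, 0.83) = 0.55
(B → (C ∧ A)): 0.34 ≤ 0.55, so result = 1
((B → (C ∧ A)) → C): 1 > 0.55, so result = 0.55
¬B: Gödel ¬ of 0.34 = 0 (operand ≠ 0)
¬C: Gödel ¬ of 0.55 = 0 (operand ≠ 0)
(¬C ∨ A) = max(0, 0.83) = 0.83
(¬B ∧ (¬C ∨ A)) = min(0, 0.83) = 0
¬B: Gödel ¬ of 0.34 = 0 (operand ≠ 0)
(A ∨ ¬B) = max(0.83, 0) = 0.83
((¬B ∧ (¬C ∨ A)) ∧ (A ∨ ¬B)) = min(0, 0.83) = 0
¬A: Gödel ¬ of 0.83 = 0 (operand ≠ 0)
(B ∨ B) = max(0.34, 0.34) = 0.34
(¬A ∨ (B ∨ B)) = max(0, 0.34) = 0.34
(((¬B ∧ (¬C ∨ A)) ∧ (A ∨ ¬B)) → (¬A ∨ (B ∨ B))): 0 ≤ 0.34, so result = 1
¬(((¬B ∧ (¬C ∨ A)) ∧ (A ∨ ¬B)) → (¬A ∨ (B ∨ B))): Gödel ¬ of 1 = 0 (operand ≠ 0)
(((B → (C ∧ A)) → C) → ¬(((¬B ∧ (¬C ∨ A)) ∧ (A ∨ ¬B)) → (¬A ∨ (B ∨ B)))): 0.55 > 0, so result = 0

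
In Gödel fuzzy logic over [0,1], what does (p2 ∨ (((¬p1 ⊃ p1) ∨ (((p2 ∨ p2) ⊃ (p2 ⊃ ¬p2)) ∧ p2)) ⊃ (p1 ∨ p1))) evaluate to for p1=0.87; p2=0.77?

0.87

¬p1: Gödel ¬ of 0.87 = 0 (operand ≠ 0)
(¬p1 ⊃ p1): 0 ≤ 0.87, so result = 1
(p2 ∨ p2) = max(0.77, 0.77) = 0.77
¬p2: Gödel ¬ of 0.77 = 0 (operand ≠ 0)
(p2 ⊃ ¬p2): 0.77 > 0, so result = 0
((p2 ∨ p2) ⊃ (p2 ⊃ ¬p2)): 0.77 > 0, so result = 0
(((p2 ∨ p2) ⊃ (p2 ⊃ ¬p2)) ∧ p2) = min(0, 0.77) = 0
((¬p1 ⊃ p1) ∨ (((p2 ∨ p2) ⊃ (p2 ⊃ ¬p2)) ∧ p2)) = max(1, 0) = 1
(p1 ∨ p1) = max(0.87, 0.87) = 0.87
(((¬p1 ⊃ p1) ∨ (((p2 ∨ p2) ⊃ (p2 ⊃ ¬p2)) ∧ p2)) ⊃ (p1 ∨ p1)): 1 > 0.87, so result = 0.87
(p2 ∨ (((¬p1 ⊃ p1) ∨ (((p2 ∨ p2) ⊃ (p2 ⊃ ¬p2)) ∧ p2)) ⊃ (p1 ∨ p1))) = max(0.77, 0.87) = 0.87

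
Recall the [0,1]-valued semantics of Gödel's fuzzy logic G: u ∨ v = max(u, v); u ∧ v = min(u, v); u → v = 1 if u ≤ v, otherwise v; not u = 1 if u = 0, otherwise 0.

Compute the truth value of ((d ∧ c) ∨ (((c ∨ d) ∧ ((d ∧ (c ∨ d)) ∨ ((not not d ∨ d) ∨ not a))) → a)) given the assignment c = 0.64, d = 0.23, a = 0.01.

0.23

(d ∧ c) = min(0.23, 0.64) = 0.23
(c ∨ d) = max(0.64, 0.23) = 0.64
(c ∨ d) = max(0.64, 0.23) = 0.64
(d ∧ (c ∨ d)) = min(0.23, 0.64) = 0.23
not d: Gödel ¬ of 0.23 = 0 (operand ≠ 0)
not not d: Gödel ¬ of 0 = 1 (operand is 0)
(not not d ∨ d) = max(1, 0.23) = 1
not a: Gödel ¬ of 0.01 = 0 (operand ≠ 0)
((not not d ∨ d) ∨ not a) = max(1, 0) = 1
((d ∧ (c ∨ d)) ∨ ((not not d ∨ d) ∨ not a)) = max(0.23, 1) = 1
((c ∨ d) ∧ ((d ∧ (c ∨ d)) ∨ ((not not d ∨ d) ∨ not a))) = min(0.64, 1) = 0.64
(((c ∨ d) ∧ ((d ∧ (c ∨ d)) ∨ ((not not d ∨ d) ∨ not a))) → a): 0.64 > 0.01, so result = 0.01
((d ∧ c) ∨ (((c ∨ d) ∧ ((d ∧ (c ∨ d)) ∨ ((not not d ∨ d) ∨ not a))) → a)) = max(0.23, 0.01) = 0.23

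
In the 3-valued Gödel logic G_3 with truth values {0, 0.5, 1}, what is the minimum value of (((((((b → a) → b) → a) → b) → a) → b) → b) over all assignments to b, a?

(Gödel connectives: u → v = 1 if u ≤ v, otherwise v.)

The minimum is attained at b = 0.5, a = 0:
  (b → a): 0.5 > 0, so result = 0
  ((b → a) → b): 0 ≤ 0.5, so result = 1
  (((b → a) → b) → a): 1 > 0, so result = 0
  ((((b → a) → b) → a) → b): 0 ≤ 0.5, so result = 1
  (((((b → a) → b) → a) → b) → a): 1 > 0, so result = 0
  ((((((b → a) → b) → a) → b) → a) → b): 0 ≤ 0.5, so result = 1
  (((((((b → a) → b) → a) → b) → a) → b) → b): 1 > 0.5, so result = 0.5
Checking all 9 assignments confirms none give a value below 0.50.

0.50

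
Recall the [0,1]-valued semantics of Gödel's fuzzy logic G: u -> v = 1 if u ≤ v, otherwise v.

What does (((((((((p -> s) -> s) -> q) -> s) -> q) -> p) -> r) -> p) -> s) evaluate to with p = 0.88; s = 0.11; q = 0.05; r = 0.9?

(p -> s): 0.88 > 0.11, so result = 0.11
((p -> s) -> s): 0.11 ≤ 0.11, so result = 1
(((p -> s) -> s) -> q): 1 > 0.05, so result = 0.05
((((p -> s) -> s) -> q) -> s): 0.05 ≤ 0.11, so result = 1
(((((p -> s) -> s) -> q) -> s) -> q): 1 > 0.05, so result = 0.05
((((((p -> s) -> s) -> q) -> s) -> q) -> p): 0.05 ≤ 0.88, so result = 1
(((((((p -> s) -> s) -> q) -> s) -> q) -> p) -> r): 1 > 0.9, so result = 0.9
((((((((p -> s) -> s) -> q) -> s) -> q) -> p) -> r) -> p): 0.9 > 0.88, so result = 0.88
(((((((((p -> s) -> s) -> q) -> s) -> q) -> p) -> r) -> p) -> s): 0.88 > 0.11, so result = 0.11

0.11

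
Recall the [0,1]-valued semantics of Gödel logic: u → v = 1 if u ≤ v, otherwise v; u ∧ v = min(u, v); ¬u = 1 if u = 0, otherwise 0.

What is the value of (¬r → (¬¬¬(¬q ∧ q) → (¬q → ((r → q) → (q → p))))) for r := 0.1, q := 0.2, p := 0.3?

¬r: Gödel ¬ of 0.1 = 0 (operand ≠ 0)
¬q: Gödel ¬ of 0.2 = 0 (operand ≠ 0)
(¬q ∧ q) = min(0, 0.2) = 0
¬(¬q ∧ q): Gödel ¬ of 0 = 1 (operand is 0)
¬¬(¬q ∧ q): Gödel ¬ of 1 = 0 (operand ≠ 0)
¬¬¬(¬q ∧ q): Gödel ¬ of 0 = 1 (operand is 0)
¬q: Gödel ¬ of 0.2 = 0 (operand ≠ 0)
(r → q): 0.1 ≤ 0.2, so result = 1
(q → p): 0.2 ≤ 0.3, so result = 1
((r → q) → (q → p)): 1 ≤ 1, so result = 1
(¬q → ((r → q) → (q → p))): 0 ≤ 1, so result = 1
(¬¬¬(¬q ∧ q) → (¬q → ((r → q) → (q → p)))): 1 ≤ 1, so result = 1
(¬r → (¬¬¬(¬q ∧ q) → (¬q → ((r → q) → (q → p))))): 0 ≤ 1, so result = 1

1.00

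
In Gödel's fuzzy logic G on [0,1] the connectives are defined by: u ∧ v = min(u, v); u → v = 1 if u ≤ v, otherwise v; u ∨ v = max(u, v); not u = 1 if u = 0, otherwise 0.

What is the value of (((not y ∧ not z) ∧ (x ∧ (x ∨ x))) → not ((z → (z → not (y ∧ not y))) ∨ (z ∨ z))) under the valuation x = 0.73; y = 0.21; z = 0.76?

not y: Gödel ¬ of 0.21 = 0 (operand ≠ 0)
not z: Gödel ¬ of 0.76 = 0 (operand ≠ 0)
(not y ∧ not z) = min(0, 0) = 0
(x ∨ x) = max(0.73, 0.73) = 0.73
(x ∧ (x ∨ x)) = min(0.73, 0.73) = 0.73
((not y ∧ not z) ∧ (x ∧ (x ∨ x))) = min(0, 0.73) = 0
not y: Gödel ¬ of 0.21 = 0 (operand ≠ 0)
(y ∧ not y) = min(0.21, 0) = 0
not (y ∧ not y): Gödel ¬ of 0 = 1 (operand is 0)
(z → not (y ∧ not y)): 0.76 ≤ 1, so result = 1
(z → (z → not (y ∧ not y))): 0.76 ≤ 1, so result = 1
(z ∨ z) = max(0.76, 0.76) = 0.76
((z → (z → not (y ∧ not y))) ∨ (z ∨ z)) = max(1, 0.76) = 1
not ((z → (z → not (y ∧ not y))) ∨ (z ∨ z)): Gödel ¬ of 1 = 0 (operand ≠ 0)
(((not y ∧ not z) ∧ (x ∧ (x ∨ x))) → not ((z → (z → not (y ∧ not y))) ∨ (z ∨ z))): 0 ≤ 0, so result = 1

1.00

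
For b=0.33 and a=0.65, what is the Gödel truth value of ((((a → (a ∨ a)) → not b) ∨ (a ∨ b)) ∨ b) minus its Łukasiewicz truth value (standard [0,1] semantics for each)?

-0.02

Gödel evaluation:
  (a ∨ a) = max(0.65, 0.65) = 0.65
  (a → (a ∨ a)): 0.65 ≤ 0.65, so result = 1
  not b: Gödel ¬ of 0.33 = 0 (operand ≠ 0)
  ((a → (a ∨ a)) → not b): 1 > 0, so result = 0
  (a ∨ b) = max(0.65, 0.33) = 0.65
  (((a → (a ∨ a)) → not b) ∨ (a ∨ b)) = max(0, 0.65) = 0.65
  ((((a → (a ∨ a)) → not b) ∨ (a ∨ b)) ∨ b) = max(0.65, 0.33) = 0.65
  Gödel value = 0.65
Łukasiewicz evaluation:
  (a ∨ a) = max(0.65, 0.65) = 0.65
  (a → (a ∨ a)): min(1, 1 − 0.65 + 0.65) = 1
  not b: Łukasiewicz ¬ gives 1 − 0.33 = 0.67
  ((a → (a ∨ a)) → not b): min(1, 1 − 1 + 0.67) = 0.67
  (a ∨ b) = max(0.65, 0.33) = 0.65
  (((a → (a ∨ a)) → not b) ∨ (a ∨ b)) = max(0.67, 0.65) = 0.67
  ((((a → (a ∨ a)) → not b) ∨ (a ∨ b)) ∨ b) = max(0.67, 0.33) = 0.67
  Łukasiewicz value = 0.67
Difference: 0.65 − 0.67 = -0.02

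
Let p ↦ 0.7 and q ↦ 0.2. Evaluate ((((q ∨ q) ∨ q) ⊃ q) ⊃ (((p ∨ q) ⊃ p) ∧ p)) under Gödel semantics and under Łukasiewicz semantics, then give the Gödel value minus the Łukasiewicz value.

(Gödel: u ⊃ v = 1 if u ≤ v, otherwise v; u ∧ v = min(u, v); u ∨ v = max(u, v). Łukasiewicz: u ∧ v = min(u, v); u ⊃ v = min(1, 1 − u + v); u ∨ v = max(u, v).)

0.00

Gödel evaluation:
  (q ∨ q) = max(0.2, 0.2) = 0.2
  ((q ∨ q) ∨ q) = max(0.2, 0.2) = 0.2
  (((q ∨ q) ∨ q) ⊃ q): 0.2 ≤ 0.2, so result = 1
  (p ∨ q) = max(0.7, 0.2) = 0.7
  ((p ∨ q) ⊃ p): 0.7 ≤ 0.7, so result = 1
  (((p ∨ q) ⊃ p) ∧ p) = min(1, 0.7) = 0.7
  ((((q ∨ q) ∨ q) ⊃ q) ⊃ (((p ∨ q) ⊃ p) ∧ p)): 1 > 0.7, so result = 0.7
  Gödel value = 0.7
Łukasiewicz evaluation:
  (q ∨ q) = max(0.2, 0.2) = 0.2
  ((q ∨ q) ∨ q) = max(0.2, 0.2) = 0.2
  (((q ∨ q) ∨ q) ⊃ q): min(1, 1 − 0.2 + 0.2) = 1
  (p ∨ q) = max(0.7, 0.2) = 0.7
  ((p ∨ q) ⊃ p): min(1, 1 − 0.7 + 0.7) = 1
  (((p ∨ q) ⊃ p) ∧ p) = min(1, 0.7) = 0.7
  ((((q ∨ q) ∨ q) ⊃ q) ⊃ (((p ∨ q) ⊃ p) ∧ p)): min(1, 1 − 1 + 0.7) = 0.7
  Łukasiewicz value = 0.7
Difference: 0.7 − 0.7 = 0.00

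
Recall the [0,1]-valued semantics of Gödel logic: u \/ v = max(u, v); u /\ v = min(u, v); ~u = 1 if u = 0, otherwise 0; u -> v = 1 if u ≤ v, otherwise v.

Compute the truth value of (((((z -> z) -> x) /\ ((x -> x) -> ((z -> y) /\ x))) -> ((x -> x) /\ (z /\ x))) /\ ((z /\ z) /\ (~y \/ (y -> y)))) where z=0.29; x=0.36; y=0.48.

(z -> z): 0.29 ≤ 0.29, so result = 1
((z -> z) -> x): 1 > 0.36, so result = 0.36
(x -> x): 0.36 ≤ 0.36, so result = 1
(z -> y): 0.29 ≤ 0.48, so result = 1
((z -> y) /\ x) = min(1, 0.36) = 0.36
((x -> x) -> ((z -> y) /\ x)): 1 > 0.36, so result = 0.36
(((z -> z) -> x) /\ ((x -> x) -> ((z -> y) /\ x))) = min(0.36, 0.36) = 0.36
(x -> x): 0.36 ≤ 0.36, so result = 1
(z /\ x) = min(0.29, 0.36) = 0.29
((x -> x) /\ (z /\ x)) = min(1, 0.29) = 0.29
((((z -> z) -> x) /\ ((x -> x) -> ((z -> y) /\ x))) -> ((x -> x) /\ (z /\ x))): 0.36 > 0.29, so result = 0.29
(z /\ z) = min(0.29, 0.29) = 0.29
~y: Gödel ¬ of 0.48 = 0 (operand ≠ 0)
(y -> y): 0.48 ≤ 0.48, so result = 1
(~y \/ (y -> y)) = max(0, 1) = 1
((z /\ z) /\ (~y \/ (y -> y))) = min(0.29, 1) = 0.29
(((((z -> z) -> x) /\ ((x -> x) -> ((z -> y) /\ x))) -> ((x -> x) /\ (z /\ x))) /\ ((z /\ z) /\ (~y \/ (y -> y)))) = min(0.29, 0.29) = 0.29

0.29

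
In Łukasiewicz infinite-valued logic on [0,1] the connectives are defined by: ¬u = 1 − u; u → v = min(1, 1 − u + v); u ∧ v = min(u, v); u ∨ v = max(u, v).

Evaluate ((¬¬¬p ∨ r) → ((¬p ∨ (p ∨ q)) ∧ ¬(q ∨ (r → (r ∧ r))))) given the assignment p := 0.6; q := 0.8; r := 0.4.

0.60

¬p: Łukasiewicz ¬ gives 1 − 0.6 = 0.4
¬¬p: Łukasiewicz ¬ gives 1 − 0.4 = 0.6
¬¬¬p: Łukasiewicz ¬ gives 1 − 0.6 = 0.4
(¬¬¬p ∨ r) = max(0.4, 0.4) = 0.4
¬p: Łukasiewicz ¬ gives 1 − 0.6 = 0.4
(p ∨ q) = max(0.6, 0.8) = 0.8
(¬p ∨ (p ∨ q)) = max(0.4, 0.8) = 0.8
(r ∧ r) = min(0.4, 0.4) = 0.4
(r → (r ∧ r)): min(1, 1 − 0.4 + 0.4) = 1
(q ∨ (r → (r ∧ r))) = max(0.8, 1) = 1
¬(q ∨ (r → (r ∧ r))): Łukasiewicz ¬ gives 1 − 1 = 0
((¬p ∨ (p ∨ q)) ∧ ¬(q ∨ (r → (r ∧ r)))) = min(0.8, 0) = 0
((¬¬¬p ∨ r) → ((¬p ∨ (p ∨ q)) ∧ ¬(q ∨ (r → (r ∧ r))))): min(1, 1 − 0.4 + 0) = 0.6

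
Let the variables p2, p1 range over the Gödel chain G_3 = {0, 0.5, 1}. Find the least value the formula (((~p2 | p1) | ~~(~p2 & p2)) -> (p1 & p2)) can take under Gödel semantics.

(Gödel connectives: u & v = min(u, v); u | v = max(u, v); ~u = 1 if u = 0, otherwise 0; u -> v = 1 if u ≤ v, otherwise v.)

0.00

The minimum is attained at p2 = 0, p1 = 0:
  ~p2: Gödel ¬ of 0 = 1 (operand is 0)
  (~p2 | p1) = max(1, 0) = 1
  ~p2: Gödel ¬ of 0 = 1 (operand is 0)
  (~p2 & p2) = min(1, 0) = 0
  ~(~p2 & p2): Gödel ¬ of 0 = 1 (operand is 0)
  ~~(~p2 & p2): Gödel ¬ of 1 = 0 (operand ≠ 0)
  ((~p2 | p1) | ~~(~p2 & p2)) = max(1, 0) = 1
  (p1 & p2) = min(0, 0) = 0
  (((~p2 | p1) | ~~(~p2 & p2)) -> (p1 & p2)): 1 > 0, so result = 0
Checking all 9 assignments confirms none give a value below 0.00.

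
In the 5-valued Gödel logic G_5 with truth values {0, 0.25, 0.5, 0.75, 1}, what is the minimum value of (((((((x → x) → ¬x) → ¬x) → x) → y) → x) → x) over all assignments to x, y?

The minimum is attained at x = 0.25, y = 0:
  (x → x): 0.25 ≤ 0.25, so result = 1
  ¬x: Gödel ¬ of 0.25 = 0 (operand ≠ 0)
  ((x → x) → ¬x): 1 > 0, so result = 0
  ¬x: Gödel ¬ of 0.25 = 0 (operand ≠ 0)
  (((x → x) → ¬x) → ¬x): 0 ≤ 0, so result = 1
  ((((x → x) → ¬x) → ¬x) → x): 1 > 0.25, so result = 0.25
  (((((x → x) → ¬x) → ¬x) → x) → y): 0.25 > 0, so result = 0
  ((((((x → x) → ¬x) → ¬x) → x) → y) → x): 0 ≤ 0.25, so result = 1
  (((((((x → x) → ¬x) → ¬x) → x) → y) → x) → x): 1 > 0.25, so result = 0.25
Checking all 25 assignments confirms none give a value below 0.25.

0.25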